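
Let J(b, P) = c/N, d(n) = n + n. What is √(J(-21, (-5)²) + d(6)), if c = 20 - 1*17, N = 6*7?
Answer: 13*√14/14 ≈ 3.4744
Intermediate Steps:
N = 42
c = 3 (c = 20 - 17 = 3)
d(n) = 2*n
J(b, P) = 1/14 (J(b, P) = 3/42 = 3*(1/42) = 1/14)
√(J(-21, (-5)²) + d(6)) = √(1/14 + 2*6) = √(1/14 + 12) = √(169/14) = 13*√14/14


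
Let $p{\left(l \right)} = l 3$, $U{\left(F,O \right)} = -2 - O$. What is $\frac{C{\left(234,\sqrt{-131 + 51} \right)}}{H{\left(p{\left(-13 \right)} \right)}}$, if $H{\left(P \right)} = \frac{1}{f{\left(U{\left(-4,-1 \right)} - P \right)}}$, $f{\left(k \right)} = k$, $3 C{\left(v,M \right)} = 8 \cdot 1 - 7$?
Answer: $\frac{38}{3} \approx 12.667$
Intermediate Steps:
$C{\left(v,M \right)} = \frac{1}{3}$ ($C{\left(v,M \right)} = \frac{8 \cdot 1 - 7}{3} = \frac{8 - 7}{3} = \frac{1}{3} \cdot 1 = \frac{1}{3}$)
$p{\left(l \right)} = 3 l$
$H{\left(P \right)} = \frac{1}{-1 - P}$ ($H{\left(P \right)} = \frac{1}{\left(-2 - -1\right) - P} = \frac{1}{\left(-2 + 1\right) - P} = \frac{1}{-1 - P}$)
$\frac{C{\left(234,\sqrt{-131 + 51} \right)}}{H{\left(p{\left(-13 \right)} \right)}} = \frac{1}{3 \left(- \frac{1}{1 + 3 \left(-13\right)}\right)} = \frac{1}{3 \left(- \frac{1}{1 - 39}\right)} = \frac{1}{3 \left(- \frac{1}{-38}\right)} = \frac{1}{3 \left(\left(-1\right) \left(- \frac{1}{38}\right)\right)} = \frac{\frac{1}{\frac{1}{38}}}{3} = \frac{1}{3} \cdot 38 = \frac{38}{3}$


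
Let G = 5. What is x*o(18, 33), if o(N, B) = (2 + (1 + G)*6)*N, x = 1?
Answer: 684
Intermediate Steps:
o(N, B) = 38*N (o(N, B) = (2 + (1 + 5)*6)*N = (2 + 6*6)*N = (2 + 36)*N = 38*N)
x*o(18, 33) = 1*(38*18) = 1*684 = 684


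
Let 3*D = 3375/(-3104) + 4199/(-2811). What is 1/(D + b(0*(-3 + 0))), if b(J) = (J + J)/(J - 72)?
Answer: -26176032/22520821 ≈ -1.1623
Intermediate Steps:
b(J) = 2*J/(-72 + J) (b(J) = (2*J)/(-72 + J) = 2*J/(-72 + J))
D = -22520821/26176032 (D = (3375/(-3104) + 4199/(-2811))/3 = (3375*(-1/3104) + 4199*(-1/2811))/3 = (-3375/3104 - 4199/2811)/3 = (1/3)*(-22520821/8725344) = -22520821/26176032 ≈ -0.86036)
1/(D + b(0*(-3 + 0))) = 1/(-22520821/26176032 + 2*(0*(-3 + 0))/(-72 + 0*(-3 + 0))) = 1/(-22520821/26176032 + 2*(0*(-3))/(-72 + 0*(-3))) = 1/(-22520821/26176032 + 2*0/(-72 + 0)) = 1/(-22520821/26176032 + 2*0/(-72)) = 1/(-22520821/26176032 + 2*0*(-1/72)) = 1/(-22520821/26176032 + 0) = 1/(-22520821/26176032) = -26176032/22520821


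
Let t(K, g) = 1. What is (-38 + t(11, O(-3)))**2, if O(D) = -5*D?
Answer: 1369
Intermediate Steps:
(-38 + t(11, O(-3)))**2 = (-38 + 1)**2 = (-37)**2 = 1369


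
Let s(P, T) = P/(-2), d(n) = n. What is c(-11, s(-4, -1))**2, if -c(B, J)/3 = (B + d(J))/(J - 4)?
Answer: 729/4 ≈ 182.25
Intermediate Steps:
s(P, T) = -P/2 (s(P, T) = P*(-1/2) = -P/2)
c(B, J) = -3*(B + J)/(-4 + J) (c(B, J) = -3*(B + J)/(J - 4) = -3*(B + J)/(-4 + J))
c(-11, s(-4, -1))**2 = (3*(-1*(-11) - (-1)*(-4)/2)/(-4 - 1/2*(-4)))**2 = (3*(11 - 1*2)/(-4 + 2))**2 = (3*(11 - 2)/(-2))**2 = (3*(-1/2)*9)**2 = (-27/2)**2 = 729/4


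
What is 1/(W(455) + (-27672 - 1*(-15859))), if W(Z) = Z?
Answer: -1/11358 ≈ -8.8044e-5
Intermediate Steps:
1/(W(455) + (-27672 - 1*(-15859))) = 1/(455 + (-27672 - 1*(-15859))) = 1/(455 + (-27672 + 15859)) = 1/(455 - 11813) = 1/(-11358) = -1/11358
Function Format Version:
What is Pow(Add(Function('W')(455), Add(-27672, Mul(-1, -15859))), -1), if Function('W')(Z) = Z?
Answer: Rational(-1, 11358) ≈ -8.8044e-5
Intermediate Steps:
Pow(Add(Function('W')(455), Add(-27672, Mul(-1, -15859))), -1) = Pow(Add(455, Add(-27672, Mul(-1, -15859))), -1) = Pow(Add(455, Add(-27672, 15859)), -1) = Pow(Add(455, -11813), -1) = Pow(-11358, -1) = Rational(-1, 11358)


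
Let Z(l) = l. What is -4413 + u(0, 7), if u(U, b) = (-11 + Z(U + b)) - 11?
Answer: -4428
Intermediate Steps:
u(U, b) = -22 + U + b (u(U, b) = (-11 + (U + b)) - 11 = (-11 + U + b) - 11 = -22 + U + b)
-4413 + u(0, 7) = -4413 + (-22 + 0 + 7) = -4413 - 15 = -4428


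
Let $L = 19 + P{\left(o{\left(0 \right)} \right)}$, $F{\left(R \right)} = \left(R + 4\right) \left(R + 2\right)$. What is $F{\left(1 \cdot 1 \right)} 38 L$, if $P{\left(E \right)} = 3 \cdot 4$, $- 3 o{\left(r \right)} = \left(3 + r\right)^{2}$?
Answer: $17670$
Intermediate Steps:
$o{\left(r \right)} = - \frac{\left(3 + r\right)^{2}}{3}$
$P{\left(E \right)} = 12$
$F{\left(R \right)} = \left(2 + R\right) \left(4 + R\right)$ ($F{\left(R \right)} = \left(4 + R\right) \left(2 + R\right) = \left(2 + R\right) \left(4 + R\right)$)
$L = 31$ ($L = 19 + 12 = 31$)
$F{\left(1 \cdot 1 \right)} 38 L = \left(8 + \left(1 \cdot 1\right)^{2} + 6 \cdot 1 \cdot 1\right) 38 \cdot 31 = \left(8 + 1^{2} + 6 \cdot 1\right) 38 \cdot 31 = \left(8 + 1 + 6\right) 38 \cdot 31 = 15 \cdot 38 \cdot 31 = 570 \cdot 31 = 17670$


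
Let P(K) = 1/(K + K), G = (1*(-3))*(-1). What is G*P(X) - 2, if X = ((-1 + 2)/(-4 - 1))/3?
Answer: -49/2 ≈ -24.500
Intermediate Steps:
G = 3 (G = -3*(-1) = 3)
X = -1/15 (X = (1/(-5))*(⅓) = (1*(-⅕))*(⅓) = -⅕*⅓ = -1/15 ≈ -0.066667)
P(K) = 1/(2*K)
G*P(X) - 2 = 3*(1/(2*(-1/15))) - 2 = 3*((½)*(-15)) - 2 = 3*(-15/2) - 2 = -45/2 - 2 = -49/2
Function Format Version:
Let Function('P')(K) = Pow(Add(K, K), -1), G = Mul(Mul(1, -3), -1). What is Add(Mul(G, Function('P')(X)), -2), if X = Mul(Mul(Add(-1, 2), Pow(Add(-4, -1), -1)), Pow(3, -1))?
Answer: Rational(-49, 2) ≈ -24.500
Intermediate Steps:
G = 3 (G = Mul(-3, -1) = 3)
X = Rational(-1, 15) (X = Mul(Mul(1, Pow(-5, -1)), Rational(1, 3)) = Mul(Mul(1, Rational(-1, 5)), Rational(1, 3)) = Mul(Rational(-1, 5), Rational(1, 3)) = Rational(-1, 15) ≈ -0.066667)
Function('P')(K) = Mul(Rational(1, 2), Pow(K, -1)) (Function('P')(K) = Pow(Mul(2, K), -1) = Mul(Rational(1, 2), Pow(K, -1)))
Add(Mul(G, Function('P')(X)), -2) = Add(Mul(3, Mul(Rational(1, 2), Pow(Rational(-1, 15), -1))), -2) = Add(Mul(3, Mul(Rational(1, 2), -15)), -2) = Add(Mul(3, Rational(-15, 2)), -2) = Add(Rational(-45, 2), -2) = Rational(-49, 2)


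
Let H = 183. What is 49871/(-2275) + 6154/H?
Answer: 4873957/416325 ≈ 11.707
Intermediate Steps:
49871/(-2275) + 6154/H = 49871/(-2275) + 6154/183 = 49871*(-1/2275) + 6154*(1/183) = -49871/2275 + 6154/183 = 4873957/416325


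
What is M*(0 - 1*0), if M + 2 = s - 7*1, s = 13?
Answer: 0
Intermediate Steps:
M = 4 (M = -2 + (13 - 7*1) = -2 + (13 - 7) = -2 + 6 = 4)
M*(0 - 1*0) = 4*(0 - 1*0) = 4*(0 + 0) = 4*0 = 0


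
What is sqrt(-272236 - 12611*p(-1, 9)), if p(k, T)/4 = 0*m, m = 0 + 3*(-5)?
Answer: 2*I*sqrt(68059) ≈ 521.76*I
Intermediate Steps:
m = -15 (m = 0 - 15 = -15)
p(k, T) = 0 (p(k, T) = 4*(0*(-15)) = 4*0 = 0)
sqrt(-272236 - 12611*p(-1, 9)) = sqrt(-272236 - 12611*0) = sqrt(-272236 + 0) = sqrt(-272236) = 2*I*sqrt(68059)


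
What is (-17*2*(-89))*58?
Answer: 175508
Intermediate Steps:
(-17*2*(-89))*58 = -34*(-89)*58 = 3026*58 = 175508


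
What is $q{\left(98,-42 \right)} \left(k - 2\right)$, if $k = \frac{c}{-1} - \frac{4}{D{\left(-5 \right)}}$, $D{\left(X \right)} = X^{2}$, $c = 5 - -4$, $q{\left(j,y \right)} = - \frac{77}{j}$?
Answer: $\frac{3069}{350} \approx 8.7686$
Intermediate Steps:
$c = 9$ ($c = 5 + 4 = 9$)
$k = - \frac{229}{25}$ ($k = \frac{9}{-1} - \frac{4}{\left(-5\right)^{2}} = 9 \left(-1\right) - \frac{4}{25} = -9 - \frac{4}{25} = - \frac{229}{25} \approx -9.16$)
$q{\left(98,-42 \right)} \left(k - 2\right) = - \frac{77}{98} \left(- \frac{229}{25} - 2\right) = \left(-77\right) \frac{1}{98} \left(- \frac{279}{25}\right) = \left(- \frac{11}{14}\right) \left(- \frac{279}{25}\right) = \frac{3069}{350}$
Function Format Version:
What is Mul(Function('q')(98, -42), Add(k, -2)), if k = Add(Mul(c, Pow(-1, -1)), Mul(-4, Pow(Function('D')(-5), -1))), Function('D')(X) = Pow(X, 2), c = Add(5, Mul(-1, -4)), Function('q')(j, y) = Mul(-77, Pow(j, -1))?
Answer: Rational(3069, 350) ≈ 8.7686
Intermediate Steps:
c = 9 (c = Add(5, 4) = 9)
k = Rational(-229, 25) (k = Add(Mul(9, Pow(-1, -1)), Mul(-4, Pow(Pow(-5, 2), -1))) = Add(Mul(9, -1), Mul(-4, Pow(25, -1))) = Add(-9, Mul(-4, Rational(1, 25))) = Add(-9, Rational(-4, 25)) = Rational(-229, 25) ≈ -9.1600)
Mul(Function('q')(98, -42), Add(k, -2)) = Mul(Mul(-77, Pow(98, -1)), Add(Rational(-229, 25), -2)) = Mul(Mul(-77, Rational(1, 98)), Rational(-279, 25)) = Mul(Rational(-11, 14), Rational(-279, 25)) = Rational(3069, 350)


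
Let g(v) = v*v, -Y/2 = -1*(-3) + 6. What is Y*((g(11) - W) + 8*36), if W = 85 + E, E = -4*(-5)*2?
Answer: -5112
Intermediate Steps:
Y = -18 (Y = -2*(-1*(-3) + 6) = -2*(3 + 6) = -2*9 = -18)
E = 40 (E = 20*2 = 40)
W = 125 (W = 85 + 40 = 125)
g(v) = v²
Y*((g(11) - W) + 8*36) = -18*((11² - 1*125) + 8*36) = -18*((121 - 125) + 288) = -18*(-4 + 288) = -18*284 = -5112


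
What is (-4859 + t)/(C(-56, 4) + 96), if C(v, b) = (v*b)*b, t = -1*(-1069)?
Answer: 379/80 ≈ 4.7375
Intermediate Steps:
t = 1069
C(v, b) = v*b² (C(v, b) = (b*v)*b = v*b²)
(-4859 + t)/(C(-56, 4) + 96) = (-4859 + 1069)/(-56*4² + 96) = -3790/(-56*16 + 96) = -3790/(-896 + 96) = -3790/(-800) = -3790*(-1/800) = 379/80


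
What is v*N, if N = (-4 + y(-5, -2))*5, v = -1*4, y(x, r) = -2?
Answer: 120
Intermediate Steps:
v = -4
N = -30 (N = (-4 - 2)*5 = -6*5 = -30)
v*N = -4*(-30) = 120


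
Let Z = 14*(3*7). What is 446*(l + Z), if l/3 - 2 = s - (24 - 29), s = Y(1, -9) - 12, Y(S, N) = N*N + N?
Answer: 220770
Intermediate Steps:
Y(S, N) = N + N² (Y(S, N) = N² + N = N + N²)
s = 60 (s = -9*(1 - 9) - 12 = -9*(-8) - 12 = 72 - 12 = 60)
Z = 294 (Z = 14*21 = 294)
l = 201 (l = 6 + 3*(60 - (24 - 29)) = 6 + 3*(60 - 1*(-5)) = 6 + 3*(60 + 5) = 6 + 3*65 = 6 + 195 = 201)
446*(l + Z) = 446*(201 + 294) = 446*495 = 220770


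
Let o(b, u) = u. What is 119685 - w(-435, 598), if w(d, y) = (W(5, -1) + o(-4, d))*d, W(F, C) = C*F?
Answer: -71715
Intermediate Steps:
w(d, y) = d*(-5 + d) (w(d, y) = (-1*5 + d)*d = (-5 + d)*d = d*(-5 + d))
119685 - w(-435, 598) = 119685 - (-435)*(-5 - 435) = 119685 - (-435)*(-440) = 119685 - 1*191400 = 119685 - 191400 = -71715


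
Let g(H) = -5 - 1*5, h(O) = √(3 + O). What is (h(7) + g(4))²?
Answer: (10 - √10)² ≈ 46.754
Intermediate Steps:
g(H) = -10 (g(H) = -5 - 5 = -10)
(h(7) + g(4))² = (√(3 + 7) - 10)² = (√10 - 10)² = (-10 + √10)²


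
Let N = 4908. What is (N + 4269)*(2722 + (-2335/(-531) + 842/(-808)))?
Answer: 1788456943903/71508 ≈ 2.5011e+7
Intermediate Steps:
(N + 4269)*(2722 + (-2335/(-531) + 842/(-808))) = (4908 + 4269)*(2722 + (-2335/(-531) + 842/(-808))) = 9177*(2722 + (-2335*(-1/531) + 842*(-1/808))) = 9177*(2722 + (2335/531 - 421/404)) = 9177*(2722 + 719789/214524) = 9177*(584654117/214524) = 1788456943903/71508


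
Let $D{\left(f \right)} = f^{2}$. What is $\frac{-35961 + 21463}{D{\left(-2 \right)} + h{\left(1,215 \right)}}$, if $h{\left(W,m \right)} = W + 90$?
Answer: $- \frac{14498}{95} \approx -152.61$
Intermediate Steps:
$h{\left(W,m \right)} = 90 + W$
$\frac{-35961 + 21463}{D{\left(-2 \right)} + h{\left(1,215 \right)}} = \frac{-35961 + 21463}{\left(-2\right)^{2} + \left(90 + 1\right)} = - \frac{14498}{4 + 91} = - \frac{14498}{95}$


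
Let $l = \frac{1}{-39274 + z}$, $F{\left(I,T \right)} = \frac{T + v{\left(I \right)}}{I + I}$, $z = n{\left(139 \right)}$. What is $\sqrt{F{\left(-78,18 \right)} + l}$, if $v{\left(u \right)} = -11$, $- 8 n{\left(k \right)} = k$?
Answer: $\frac{i \sqrt{2998753888065}}{8172606} \approx 0.21189 i$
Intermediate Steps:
$n{\left(k \right)} = - \frac{k}{8}$
$z = - \frac{139}{8}$ ($z = \left(- \frac{1}{8}\right) 139 = - \frac{139}{8} \approx -17.375$)
$F{\left(I,T \right)} = \frac{-11 + T}{2 I}$ ($F{\left(I,T \right)} = \frac{T - 11}{I + I} = \frac{-11 + T}{2 I}$)
$l = - \frac{8}{314331}$ ($l = \frac{1}{-39274 - \frac{139}{8}} = \frac{1}{- \frac{314331}{8}} = - \frac{8}{314331} \approx -2.5451 \cdot 10^{-5}$)
$\sqrt{F{\left(-78,18 \right)} + l} = \sqrt{\frac{-11 + 18}{2 \left(-78\right)} - \frac{8}{314331}} = \sqrt{\frac{1}{2} \left(- \frac{1}{78}\right) 7 - \frac{8}{314331}} = \sqrt{- \frac{7}{156} - \frac{8}{314331}} = \sqrt{- \frac{733855}{16345212}} = \frac{i \sqrt{2998753888065}}{8172606}$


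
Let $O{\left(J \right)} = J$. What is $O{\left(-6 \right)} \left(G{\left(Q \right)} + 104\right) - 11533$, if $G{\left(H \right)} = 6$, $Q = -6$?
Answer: $-12193$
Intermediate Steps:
$O{\left(-6 \right)} \left(G{\left(Q \right)} + 104\right) - 11533 = - 6 \left(6 + 104\right) - 11533 = \left(-6\right) 110 - 11533 = -660 - 11533 = -12193$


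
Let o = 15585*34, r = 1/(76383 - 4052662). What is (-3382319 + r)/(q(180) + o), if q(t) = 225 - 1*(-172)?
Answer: -13449044011002/2108569062073 ≈ -6.3783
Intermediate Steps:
q(t) = 397 (q(t) = 225 + 172 = 397)
r = -1/3976279 (r = 1/(-3976279) = -1/3976279 ≈ -2.5149e-7)
o = 529890
(-3382319 + r)/(q(180) + o) = (-3382319 - 1/3976279)/(397 + 529890) = -13449044011002/3976279/530287 = -13449044011002/3976279*1/530287 = -13449044011002/2108569062073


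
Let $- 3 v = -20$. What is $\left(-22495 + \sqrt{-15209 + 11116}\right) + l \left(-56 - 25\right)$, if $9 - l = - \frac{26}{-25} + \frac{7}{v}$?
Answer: $- \frac{2305471}{100} + i \sqrt{4093} \approx -23055.0 + 63.977 i$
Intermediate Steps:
$v = \frac{20}{3}$ ($v = \left(- \frac{1}{3}\right) \left(-20\right) = \frac{20}{3} \approx 6.6667$)
$l = \frac{691}{100}$ ($l = 9 - \left(- \frac{26}{-25} + \frac{7}{\frac{20}{3}}\right) = 9 - \left(\left(-26\right) \left(- \frac{1}{25}\right) + 7 \cdot \frac{3}{20}\right) = 9 - \left(\frac{26}{25} + \frac{21}{20}\right) = 9 - \frac{209}{100} = \frac{691}{100} \approx 6.91$)
$\left(-22495 + \sqrt{-15209 + 11116}\right) + l \left(-56 - 25\right) = \left(-22495 + \sqrt{-15209 + 11116}\right) + \frac{691 \left(-56 - 25\right)}{100} = \left(-22495 + \sqrt{-4093}\right) + \frac{691}{100} \left(-81\right) = \left(-22495 + i \sqrt{4093}\right) - \frac{55971}{100} = - \frac{2305471}{100} + i \sqrt{4093}$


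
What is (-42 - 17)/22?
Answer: -59/22 ≈ -2.6818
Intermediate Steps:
(-42 - 17)/22 = (1/22)*(-59) = -59/22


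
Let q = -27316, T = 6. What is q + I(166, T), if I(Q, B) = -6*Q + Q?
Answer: -28146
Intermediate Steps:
I(Q, B) = -5*Q
q + I(166, T) = -27316 - 5*166 = -27316 - 830 = -28146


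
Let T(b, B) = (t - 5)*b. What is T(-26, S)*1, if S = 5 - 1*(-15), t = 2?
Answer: 78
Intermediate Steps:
S = 20 (S = 5 + 15 = 20)
T(b, B) = -3*b (T(b, B) = (2 - 5)*b = -3*b)
T(-26, S)*1 = -3*(-26)*1 = 78*1 = 78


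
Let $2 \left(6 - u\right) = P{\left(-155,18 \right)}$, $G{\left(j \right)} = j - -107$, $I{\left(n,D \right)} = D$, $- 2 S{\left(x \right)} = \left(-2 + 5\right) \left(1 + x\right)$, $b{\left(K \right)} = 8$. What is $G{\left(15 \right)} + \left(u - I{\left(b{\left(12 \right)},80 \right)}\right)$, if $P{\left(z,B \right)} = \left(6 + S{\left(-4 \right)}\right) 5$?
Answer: $\frac{87}{4} \approx 21.75$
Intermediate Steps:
$S{\left(x \right)} = - \frac{3}{2} - \frac{3 x}{2}$ ($S{\left(x \right)} = - \frac{\left(-2 + 5\right) \left(1 + x\right)}{2} = - \frac{3 \left(1 + x\right)}{2} = - \frac{3 + 3 x}{2} = - \frac{3}{2} - \frac{3 x}{2}$)
$G{\left(j \right)} = 107 + j$ ($G{\left(j \right)} = j + 107 = 107 + j$)
$P{\left(z,B \right)} = \frac{105}{2}$ ($P{\left(z,B \right)} = \left(6 - - \frac{9}{2}\right) 5 = \left(6 + \left(- \frac{3}{2} + 6\right)\right) 5 = \left(6 + \frac{9}{2}\right) 5 = \frac{21}{2} \cdot 5 = \frac{105}{2}$)
$u = - \frac{81}{4}$ ($u = 6 - \frac{105}{4} = - \frac{81}{4} \approx -20.25$)
$G{\left(15 \right)} + \left(u - I{\left(b{\left(12 \right)},80 \right)}\right) = \left(107 + 15\right) - \frac{401}{4} = 122 - \frac{401}{4} = \frac{87}{4}$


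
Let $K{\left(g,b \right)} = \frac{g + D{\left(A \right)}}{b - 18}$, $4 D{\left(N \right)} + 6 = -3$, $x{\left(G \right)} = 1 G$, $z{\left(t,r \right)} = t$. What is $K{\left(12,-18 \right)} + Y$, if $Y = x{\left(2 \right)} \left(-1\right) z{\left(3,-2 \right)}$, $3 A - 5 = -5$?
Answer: $- \frac{301}{48} \approx -6.2708$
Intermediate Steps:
$A = 0$ ($A = \frac{5}{3} + \frac{1}{3} \left(-5\right) = \frac{5}{3} - \frac{5}{3} = 0$)
$x{\left(G \right)} = G$
$D{\left(N \right)} = - \frac{9}{4}$ ($D{\left(N \right)} = - \frac{3}{2} + \frac{1}{4} \left(-3\right) = - \frac{3}{2} - \frac{3}{4} = - \frac{9}{4}$)
$K{\left(g,b \right)} = \frac{- \frac{9}{4} + g}{-18 + b}$ ($K{\left(g,b \right)} = \frac{g - \frac{9}{4}}{b - 18} = \frac{- \frac{9}{4} + g}{-18 + b}$)
$Y = -6$ ($Y = 2 \left(-1\right) 3 = \left(-2\right) 3 = -6$)
$K{\left(12,-18 \right)} + Y = \frac{- \frac{9}{4} + 12}{-18 - 18} - 6 = \frac{1}{-36} \cdot \frac{39}{4} - 6 = \left(- \frac{1}{36}\right) \frac{39}{4} - 6 = - \frac{13}{48} - 6 = - \frac{301}{48}$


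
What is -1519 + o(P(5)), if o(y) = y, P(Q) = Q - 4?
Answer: -1518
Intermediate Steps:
P(Q) = -4 + Q
-1519 + o(P(5)) = -1519 + (-4 + 5) = -1519 + 1 = -1518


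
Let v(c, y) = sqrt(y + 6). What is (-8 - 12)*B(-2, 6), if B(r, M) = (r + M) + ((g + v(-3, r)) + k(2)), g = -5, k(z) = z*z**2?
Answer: -180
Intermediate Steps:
v(c, y) = sqrt(6 + y)
k(z) = z**3
B(r, M) = 3 + M + r + sqrt(6 + r) (B(r, M) = (r + M) + ((-5 + sqrt(6 + r)) + 2**3) = (M + r) + ((-5 + sqrt(6 + r)) + 8) = (M + r) + (3 + sqrt(6 + r)) = 3 + M + r + sqrt(6 + r))
(-8 - 12)*B(-2, 6) = (-8 - 12)*(3 + 6 - 2 + sqrt(6 - 2)) = -20*(3 + 6 - 2 + sqrt(4)) = -20*(3 + 6 - 2 + 2) = -20*9 = -180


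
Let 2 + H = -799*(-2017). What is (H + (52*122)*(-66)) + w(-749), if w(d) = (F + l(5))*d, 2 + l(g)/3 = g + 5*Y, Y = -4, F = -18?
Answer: 1244558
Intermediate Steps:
l(g) = -66 + 3*g (l(g) = -6 + 3*(g + 5*(-4)) = -6 + 3*(g - 20) = -6 + 3*(-20 + g) = -6 + (-60 + 3*g) = -66 + 3*g)
H = 1611581 (H = -2 - 799*(-2017) = -2 + 1611583 = 1611581)
w(d) = -69*d (w(d) = (-18 + (-66 + 3*5))*d = (-18 + (-66 + 15))*d = (-18 - 51)*d = -69*d)
(H + (52*122)*(-66)) + w(-749) = (1611581 + (52*122)*(-66)) - 69*(-749) = (1611581 + 6344*(-66)) + 51681 = (1611581 - 418704) + 51681 = 1192877 + 51681 = 1244558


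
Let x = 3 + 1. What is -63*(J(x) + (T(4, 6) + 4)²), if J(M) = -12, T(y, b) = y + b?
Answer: -11592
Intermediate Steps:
T(y, b) = b + y
x = 4
-63*(J(x) + (T(4, 6) + 4)²) = -63*(-12 + ((6 + 4) + 4)²) = -63*(-12 + (10 + 4)²) = -63*(-12 + 14²) = -63*(-12 + 196) = -63*184 = -11592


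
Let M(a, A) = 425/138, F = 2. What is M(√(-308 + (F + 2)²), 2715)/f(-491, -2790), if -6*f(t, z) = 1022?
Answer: -425/23506 ≈ -0.018081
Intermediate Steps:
f(t, z) = -511/3 (f(t, z) = -⅙*1022 = -511/3)
M(a, A) = 425/138 (M(a, A) = 425*(1/138) = 425/138)
M(√(-308 + (F + 2)²), 2715)/f(-491, -2790) = 425/(138*(-511/3)) = (425/138)*(-3/511) = -425/23506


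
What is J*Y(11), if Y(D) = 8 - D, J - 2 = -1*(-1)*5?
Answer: -21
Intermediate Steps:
J = 7 (J = 2 - 1*(-1)*5 = 2 + 1*5 = 2 + 5 = 7)
J*Y(11) = 7*(8 - 1*11) = 7*(8 - 11) = 7*(-3) = -21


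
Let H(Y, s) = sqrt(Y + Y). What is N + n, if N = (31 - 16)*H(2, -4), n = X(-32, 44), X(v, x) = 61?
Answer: 91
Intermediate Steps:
H(Y, s) = sqrt(2)*sqrt(Y) (H(Y, s) = sqrt(2*Y) = sqrt(2)*sqrt(Y))
n = 61
N = 30 (N = (31 - 16)*(sqrt(2)*sqrt(2)) = 15*2 = 30)
N + n = 30 + 61 = 91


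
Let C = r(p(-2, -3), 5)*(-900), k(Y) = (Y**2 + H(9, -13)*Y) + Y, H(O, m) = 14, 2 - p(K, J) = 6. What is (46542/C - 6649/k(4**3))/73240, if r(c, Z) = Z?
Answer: -22103071/138863040000 ≈ -0.00015917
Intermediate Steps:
p(K, J) = -4 (p(K, J) = 2 - 1*6 = 2 - 6 = -4)
k(Y) = Y**2 + 15*Y (k(Y) = (Y**2 + 14*Y) + Y = Y**2 + 15*Y)
C = -4500 (C = 5*(-900) = -4500)
(46542/C - 6649/k(4**3))/73240 = (46542/(-4500) - 6649*1/(64*(15 + 4**3)))/73240 = (46542*(-1/4500) - 6649*1/(64*(15 + 64)))*(1/73240) = (-7757/750 - 6649/(64*79))*(1/73240) = (-7757/750 - 6649/5056)*(1/73240) = -22103071/1896000*1/73240 = -22103071/138863040000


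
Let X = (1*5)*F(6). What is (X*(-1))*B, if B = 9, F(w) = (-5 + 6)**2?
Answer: -45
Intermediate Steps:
F(w) = 1 (F(w) = 1**2 = 1)
X = 5 (X = (1*5)*1 = 5*1 = 5)
(X*(-1))*B = (5*(-1))*9 = -5*9 = -45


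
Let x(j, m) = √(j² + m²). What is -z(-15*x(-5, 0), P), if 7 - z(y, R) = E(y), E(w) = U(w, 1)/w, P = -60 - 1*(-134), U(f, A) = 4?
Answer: -529/75 ≈ -7.0533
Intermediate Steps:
P = 74 (P = -60 + 134 = 74)
E(w) = 4/w
z(y, R) = 7 - 4/y
-z(-15*x(-5, 0), P) = -(7 - 4*(-1/(15*√((-5)² + 0²)))) = -(7 - 4*(-1/(15*√(25 + 0)))) = -(7 - 4/((-15*√25))) = -(7 - 4/((-15*5))) = -(7 - 4/(-75)) = -(7 - 4*(-1/75)) = -(7 + 4/75) = -1*529/75 = -529/75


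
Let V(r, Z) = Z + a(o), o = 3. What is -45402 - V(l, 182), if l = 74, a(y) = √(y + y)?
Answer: -45584 - √6 ≈ -45586.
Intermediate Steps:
a(y) = √2*√y (a(y) = √(2*y) = √2*√y)
V(r, Z) = Z + √6 (V(r, Z) = Z + √2*√3 = Z + √6)
-45402 - V(l, 182) = -45402 - (182 + √6) = -45402 + (-182 - √6) = -45584 - √6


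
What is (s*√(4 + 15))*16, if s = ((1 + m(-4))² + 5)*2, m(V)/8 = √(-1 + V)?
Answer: -10048*√19 + 512*I*√95 ≈ -43798.0 + 4990.4*I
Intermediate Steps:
m(V) = 8*√(-1 + V)
s = 10 + 2*(1 + 8*I*√5)² (s = ((1 + 8*√(-1 - 4))² + 5)*2 = ((1 + 8*√(-5))² + 5)*2 = ((1 + 8*(I*√5))² + 5)*2 = ((1 + 8*I*√5)² + 5)*2 = (5 + (1 + 8*I*√5)²)*2 = 10 + 2*(1 + 8*I*√5)² ≈ -628.0 + 71.554*I)
(s*√(4 + 15))*16 = ((-628 + 32*I*√5)*√(4 + 15))*16 = ((-628 + 32*I*√5)*√19)*16 = (√19*(-628 + 32*I*√5))*16 = 16*√19*(-628 + 32*I*√5)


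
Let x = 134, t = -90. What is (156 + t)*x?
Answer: 8844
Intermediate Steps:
(156 + t)*x = (156 - 90)*134 = 66*134 = 8844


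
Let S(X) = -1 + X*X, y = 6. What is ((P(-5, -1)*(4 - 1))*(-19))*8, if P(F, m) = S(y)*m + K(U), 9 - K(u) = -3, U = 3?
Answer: 10488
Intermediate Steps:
K(u) = 12 (K(u) = 9 - 1*(-3) = 9 + 3 = 12)
S(X) = -1 + X²
P(F, m) = 12 + 35*m (P(F, m) = (-1 + 6²)*m + 12 = (-1 + 36)*m + 12 = 35*m + 12 = 12 + 35*m)
((P(-5, -1)*(4 - 1))*(-19))*8 = (((12 + 35*(-1))*(4 - 1))*(-19))*8 = (((12 - 35)*3)*(-19))*8 = (-23*3*(-19))*8 = -69*(-19)*8 = 1311*8 = 10488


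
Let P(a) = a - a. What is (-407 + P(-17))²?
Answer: 165649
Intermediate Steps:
P(a) = 0
(-407 + P(-17))² = (-407 + 0)² = (-407)² = 165649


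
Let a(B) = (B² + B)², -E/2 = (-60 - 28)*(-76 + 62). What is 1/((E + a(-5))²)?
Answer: 1/4260096 ≈ 2.3474e-7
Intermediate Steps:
E = -2464 (E = -2*(-60 - 28)*(-76 + 62) = -(-176)*(-14) = -2*1232 = -2464)
a(B) = (B + B²)²
1/((E + a(-5))²) = 1/((-2464 + (-5)²*(1 - 5)²)²) = 1/((-2464 + 25*(-4)²)²) = 1/((-2464 + 25*16)²) = 1/((-2464 + 400)²) = 1/((-2064)²) = 1/4260096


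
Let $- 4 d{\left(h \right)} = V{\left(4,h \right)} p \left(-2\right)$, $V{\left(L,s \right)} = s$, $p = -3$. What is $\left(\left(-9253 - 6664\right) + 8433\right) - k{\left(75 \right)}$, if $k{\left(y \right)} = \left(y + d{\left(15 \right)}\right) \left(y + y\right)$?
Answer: $-15359$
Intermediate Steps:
$d{\left(h \right)} = - \frac{3 h}{2}$ ($d{\left(h \right)} = - \frac{h \left(-3\right) \left(-2\right)}{4} = - \frac{- 3 h \left(-2\right)}{4} = - \frac{6 h}{4} = - \frac{3 h}{2}$)
$k{\left(y \right)} = 2 y \left(- \frac{45}{2} + y\right)$ ($k{\left(y \right)} = \left(y - \frac{45}{2}\right) \left(y + y\right) = \left(y - \frac{45}{2}\right) 2 y = \left(- \frac{45}{2} + y\right) 2 y = 2 y \left(- \frac{45}{2} + y\right)$)
$\left(\left(-9253 - 6664\right) + 8433\right) - k{\left(75 \right)} = \left(\left(-9253 - 6664\right) + 8433\right) - 75 \left(-45 + 2 \cdot 75\right) = \left(-15917 + 8433\right) - 75 \left(-45 + 150\right) = -7484 - 75 \cdot 105 = -7484 - 7875 = -15359$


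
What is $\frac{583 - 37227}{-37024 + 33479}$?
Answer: $\frac{36644}{3545} \approx 10.337$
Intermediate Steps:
$\frac{583 - 37227}{-37024 + 33479} = - \frac{36644}{-3545} = \left(-36644\right) \left(- \frac{1}{3545}\right) = \frac{36644}{3545}$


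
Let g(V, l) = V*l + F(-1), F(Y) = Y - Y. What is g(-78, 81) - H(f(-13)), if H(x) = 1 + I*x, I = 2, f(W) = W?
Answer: -6293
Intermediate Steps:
F(Y) = 0
g(V, l) = V*l (g(V, l) = V*l + 0 = V*l)
H(x) = 1 + 2*x
g(-78, 81) - H(f(-13)) = -78*81 - (1 + 2*(-13)) = -6318 - (1 - 26) = -6318 - 1*(-25) = -6318 + 25 = -6293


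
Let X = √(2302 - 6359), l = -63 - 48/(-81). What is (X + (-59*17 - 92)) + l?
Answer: -31250/27 + I*√4057 ≈ -1157.4 + 63.695*I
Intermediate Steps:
l = -1685/27 (l = -63 - 48*(-1/81) = -63 + 16/27 = -1685/27 ≈ -62.407)
X = I*√4057 (X = √(-4057) = I*√4057 ≈ 63.695*I)
(X + (-59*17 - 92)) + l = (I*√4057 + (-59*17 - 92)) - 1685/27 = (I*√4057 + (-1003 - 92)) - 1685/27 = (I*√4057 - 1095) - 1685/27 = (-1095 + I*√4057) - 1685/27 = -31250/27 + I*√4057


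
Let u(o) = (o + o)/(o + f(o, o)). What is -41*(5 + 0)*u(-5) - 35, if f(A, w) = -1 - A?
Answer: -2085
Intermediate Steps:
u(o) = -2*o (u(o) = (o + o)/(o + (-1 - o)) = (2*o)/(-1) = (2*o)*(-1) = -2*o)
-41*(5 + 0)*u(-5) - 35 = -41*(5 + 0)*(-2*(-5)) - 35 = -205*10 - 35 = -41*50 - 35 = -2050 - 35 = -2085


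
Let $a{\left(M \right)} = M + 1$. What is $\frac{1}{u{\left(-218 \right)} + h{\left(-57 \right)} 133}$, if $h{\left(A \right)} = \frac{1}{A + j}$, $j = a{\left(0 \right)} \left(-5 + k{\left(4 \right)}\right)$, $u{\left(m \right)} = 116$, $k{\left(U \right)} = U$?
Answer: $\frac{58}{6595} \approx 0.0087945$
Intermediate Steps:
$a{\left(M \right)} = 1 + M$
$j = -1$ ($j = \left(1 + 0\right) \left(-5 + 4\right) = 1 \left(-1\right) = -1$)
$h{\left(A \right)} = \frac{1}{-1 + A}$ ($h{\left(A \right)} = \frac{1}{A - 1} = \frac{1}{-1 + A}$)
$\frac{1}{u{\left(-218 \right)} + h{\left(-57 \right)} 133} = \frac{1}{116 + \frac{1}{-1 - 57} \cdot 133} = \frac{1}{116 + \frac{1}{-58} \cdot 133} = \frac{1}{116 - \frac{133}{58}} = \frac{1}{\frac{6595}{58}} = \frac{58}{6595}$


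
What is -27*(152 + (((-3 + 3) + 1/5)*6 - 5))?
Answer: -20007/5 ≈ -4001.4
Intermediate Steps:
-27*(152 + (((-3 + 3) + 1/5)*6 - 5)) = -27*(152 + ((0 + ⅕)*6 - 5)) = -27*(152 + ((⅕)*6 - 5)) = -27*(152 + (6/5 - 5)) = -27*(152 - 19/5) = -27*741/5 = -20007/5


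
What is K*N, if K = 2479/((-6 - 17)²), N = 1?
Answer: 2479/529 ≈ 4.6862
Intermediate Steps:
K = 2479/529 (K = 2479/((-23)²) = 2479/529 ≈ 4.6862)
K*N = (2479/529)*1 = 2479/529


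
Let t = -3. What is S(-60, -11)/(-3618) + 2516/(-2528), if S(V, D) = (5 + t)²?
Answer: -1139125/1143288 ≈ -0.99636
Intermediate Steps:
S(V, D) = 4 (S(V, D) = (5 - 3)² = 2² = 4)
S(-60, -11)/(-3618) + 2516/(-2528) = 4/(-3618) + 2516/(-2528) = 4*(-1/3618) + 2516*(-1/2528) = -2/1809 - 629/632 = -1139125/1143288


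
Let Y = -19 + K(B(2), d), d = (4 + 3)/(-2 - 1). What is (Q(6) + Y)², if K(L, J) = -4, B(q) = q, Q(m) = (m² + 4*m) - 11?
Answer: 676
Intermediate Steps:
Q(m) = -11 + m² + 4*m
d = -7/3 (d = 7/(-3) = 7*(-⅓) = -7/3 ≈ -2.3333)
Y = -23 (Y = -19 - 4 = -23)
(Q(6) + Y)² = ((-11 + 6² + 4*6) - 23)² = ((-11 + 36 + 24) - 23)² = (49 - 23)² = 26² = 676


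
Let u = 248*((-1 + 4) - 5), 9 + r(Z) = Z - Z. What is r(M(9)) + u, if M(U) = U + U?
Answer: -505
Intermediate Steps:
M(U) = 2*U
r(Z) = -9 (r(Z) = -9 + (Z - Z) = -9 + 0 = -9)
u = -496 (u = 248*(3 - 5) = 248*(-2) = -496)
r(M(9)) + u = -9 - 496 = -505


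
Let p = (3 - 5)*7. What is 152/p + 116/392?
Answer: -1035/98 ≈ -10.561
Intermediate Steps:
p = -14 (p = -2*7 = -14)
152/p + 116/392 = 152/(-14) + 116/392 = 152*(-1/14) + 116*(1/392) = -76/7 + 29/98 = -1035/98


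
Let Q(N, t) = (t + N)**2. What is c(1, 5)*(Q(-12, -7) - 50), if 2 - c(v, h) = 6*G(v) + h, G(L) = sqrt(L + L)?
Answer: -933 - 1866*sqrt(2) ≈ -3571.9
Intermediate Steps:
Q(N, t) = (N + t)**2
G(L) = sqrt(2)*sqrt(L) (G(L) = sqrt(2*L) = sqrt(2)*sqrt(L))
c(v, h) = 2 - h - 6*sqrt(2)*sqrt(v) (c(v, h) = 2 - (6*(sqrt(2)*sqrt(v)) + h) = 2 - (6*sqrt(2)*sqrt(v) + h) = 2 - (h + 6*sqrt(2)*sqrt(v)) = 2 + (-h - 6*sqrt(2)*sqrt(v)) = 2 - h - 6*sqrt(2)*sqrt(v))
c(1, 5)*(Q(-12, -7) - 50) = (2 - 1*5 - 6*sqrt(2)*sqrt(1))*((-12 - 7)**2 - 50) = (2 - 5 - 6*sqrt(2)*1)*((-19)**2 - 50) = (2 - 5 - 6*sqrt(2))*(361 - 50) = (-3 - 6*sqrt(2))*311 = -933 - 1866*sqrt(2)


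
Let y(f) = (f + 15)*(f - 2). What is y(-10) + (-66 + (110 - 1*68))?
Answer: -84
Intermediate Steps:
y(f) = (-2 + f)*(15 + f) (y(f) = (15 + f)*(-2 + f) = (-2 + f)*(15 + f))
y(-10) + (-66 + (110 - 1*68)) = (-30 + (-10)**2 + 13*(-10)) + (-66 + (110 - 1*68)) = (-30 + 100 - 130) + (-66 + (110 - 68)) = -60 + (-66 + 42) = -60 - 24 = -84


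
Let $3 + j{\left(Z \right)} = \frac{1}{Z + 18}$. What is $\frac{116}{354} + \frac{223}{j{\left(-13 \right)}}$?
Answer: $- \frac{196543}{2478} \approx -79.315$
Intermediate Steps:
$j{\left(Z \right)} = -3 + \frac{1}{18 + Z}$ ($j{\left(Z \right)} = -3 + \frac{1}{Z + 18} = -3 + \frac{1}{18 + Z}$)
$\frac{116}{354} + \frac{223}{j{\left(-13 \right)}} = \frac{116}{354} + \frac{223}{\frac{1}{18 - 13} \left(-53 - -39\right)} = 116 \cdot \frac{1}{354} + \frac{223}{\frac{1}{5} \left(-53 + 39\right)} = \frac{58}{177} + \frac{223}{\frac{1}{5} \left(-14\right)} = \frac{58}{177} + \frac{223}{- \frac{14}{5}} = \frac{58}{177} + 223 \left(- \frac{5}{14}\right) = \frac{58}{177} - \frac{1115}{14} = - \frac{196543}{2478}$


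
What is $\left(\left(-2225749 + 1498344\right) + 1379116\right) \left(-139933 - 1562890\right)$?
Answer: $-1109748480153$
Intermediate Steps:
$\left(\left(-2225749 + 1498344\right) + 1379116\right) \left(-139933 - 1562890\right) = \left(-727405 + 1379116\right) \left(-1702823\right) = 651711 \left(-1702823\right) = -1109748480153$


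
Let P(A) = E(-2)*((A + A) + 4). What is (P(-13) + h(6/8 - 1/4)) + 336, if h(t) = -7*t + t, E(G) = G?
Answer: 377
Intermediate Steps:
P(A) = -8 - 4*A (P(A) = -2*((A + A) + 4) = -2*(2*A + 4) = -2*(4 + 2*A) = -8 - 4*A)
h(t) = -6*t
(P(-13) + h(6/8 - 1/4)) + 336 = ((-8 - 4*(-13)) - 6*(6/8 - 1/4)) + 336 = ((-8 + 52) - 6*(6*(⅛) - 1*¼)) + 336 = (44 - 6*(¾ - ¼)) + 336 = (44 - 6*½) + 336 = (44 - 3) + 336 = 41 + 336 = 377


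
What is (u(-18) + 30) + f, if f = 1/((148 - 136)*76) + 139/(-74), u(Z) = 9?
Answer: 1252669/33744 ≈ 37.123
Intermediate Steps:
f = -63347/33744 (f = (1/76)/12 + 139*(-1/74) = (1/12)*(1/76) - 139/74 = 1/912 - 139/74 = -63347/33744 ≈ -1.8773)
(u(-18) + 30) + f = (9 + 30) - 63347/33744 = 39 - 63347/33744 = 1252669/33744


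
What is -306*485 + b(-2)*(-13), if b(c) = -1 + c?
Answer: -148371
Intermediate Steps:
-306*485 + b(-2)*(-13) = -306*485 + (-1 - 2)*(-13) = -148410 - 3*(-13) = -148410 + 39 = -148371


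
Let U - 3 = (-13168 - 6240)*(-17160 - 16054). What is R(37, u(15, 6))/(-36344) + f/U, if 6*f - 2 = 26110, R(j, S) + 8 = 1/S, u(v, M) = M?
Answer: 31246028333/140567830178160 ≈ 0.00022228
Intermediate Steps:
R(j, S) = -8 + 1/S
U = 644617315 (U = 3 + (-13168 - 6240)*(-17160 - 16054) = 3 - 19408*(-33214) = 3 + 644617312 = 644617315)
f = 4352 (f = ⅓ + (⅙)*26110 = ⅓ + 13055/3 = 4352)
R(37, u(15, 6))/(-36344) + f/U = (-8 + 1/6)/(-36344) + 4352/644617315 = (-8 + ⅙)*(-1/36344) + 4352*(1/644617315) = -47/6*(-1/36344) + 4352/644617315 = 47/218064 + 4352/644617315 = 31246028333/140567830178160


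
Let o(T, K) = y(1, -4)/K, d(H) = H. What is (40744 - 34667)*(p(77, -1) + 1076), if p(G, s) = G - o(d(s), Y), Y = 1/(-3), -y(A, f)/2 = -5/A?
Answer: 7189091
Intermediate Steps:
y(A, f) = 10/A (y(A, f) = -(-10)/A = 10/A)
Y = -⅓ (Y = 1*(-⅓) = -⅓ ≈ -0.33333)
o(T, K) = 10/K (o(T, K) = (10/1)/K = (10*1)/K = 10/K)
p(G, s) = 30 + G (p(G, s) = G - 10/(-⅓) = G - 10*(-3) = G - 1*(-30) = G + 30 = 30 + G)
(40744 - 34667)*(p(77, -1) + 1076) = (40744 - 34667)*((30 + 77) + 1076) = 6077*(107 + 1076) = 6077*1183 = 7189091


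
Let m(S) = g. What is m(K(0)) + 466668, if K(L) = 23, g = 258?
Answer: 466926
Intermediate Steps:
m(S) = 258
m(K(0)) + 466668 = 258 + 466668 = 466926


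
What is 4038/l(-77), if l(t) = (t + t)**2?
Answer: 2019/11858 ≈ 0.17026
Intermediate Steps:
l(t) = 4*t**2 (l(t) = (2*t)**2 = 4*t**2)
4038/l(-77) = 4038/((4*(-77)**2)) = 4038/((4*5929)) = 4038/23716 = 4038*(1/23716) = 2019/11858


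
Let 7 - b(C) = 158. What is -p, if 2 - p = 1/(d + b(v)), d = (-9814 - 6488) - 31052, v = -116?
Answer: -95011/47505 ≈ -2.0000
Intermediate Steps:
b(C) = -151 (b(C) = 7 - 1*158 = 7 - 158 = -151)
d = -47354 (d = -16302 - 31052 = -47354)
p = 95011/47505 (p = 2 - 1/(-47354 - 151) = 2 - 1/(-47505) = 2 - 1*(-1/47505) = 2 + 1/47505 = 95011/47505 ≈ 2.0000)
-p = -1*95011/47505 = -95011/47505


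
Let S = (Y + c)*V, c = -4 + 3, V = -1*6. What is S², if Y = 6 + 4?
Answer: 2916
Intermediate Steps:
V = -6
Y = 10
c = -1
S = -54 (S = (10 - 1)*(-6) = 9*(-6) = -54)
S² = (-54)² = 2916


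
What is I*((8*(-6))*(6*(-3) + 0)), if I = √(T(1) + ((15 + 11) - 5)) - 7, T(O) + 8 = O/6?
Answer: -6048 + 144*√474 ≈ -2912.9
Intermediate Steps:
T(O) = -8 + O/6
I = -7 + √474/6 (I = √((-8 + (⅙)*1) + ((15 + 11) - 5)) - 7 = √((-8 + ⅙) + (26 - 5)) - 7 = √(-47/6 + 21) - 7 = √(79/6) - 7 = √474/6 - 7 = -7 + √474/6 ≈ -3.3714)
I*((8*(-6))*(6*(-3) + 0)) = (-7 + √474/6)*((8*(-6))*(6*(-3) + 0)) = (-7 + √474/6)*(-48*(-18 + 0)) = (-7 + √474/6)*(-48*(-18)) = (-7 + √474/6)*864 = -6048 + 144*√474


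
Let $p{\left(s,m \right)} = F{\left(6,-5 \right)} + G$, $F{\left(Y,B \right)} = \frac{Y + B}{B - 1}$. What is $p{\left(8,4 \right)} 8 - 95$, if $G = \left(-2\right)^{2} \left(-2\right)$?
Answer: $- \frac{481}{3} \approx -160.33$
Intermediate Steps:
$G = -8$ ($G = 4 \left(-2\right) = -8$)
$F{\left(Y,B \right)} = \frac{B + Y}{-1 + B}$
$p{\left(s,m \right)} = - \frac{49}{6}$ ($p{\left(s,m \right)} = \frac{-5 + 6}{-1 - 5} - 8 = \frac{1}{-6} \cdot 1 - 8 = \left(- \frac{1}{6}\right) 1 - 8 = - \frac{1}{6} - 8 = - \frac{49}{6}$)
$p{\left(8,4 \right)} 8 - 95 = \left(- \frac{49}{6}\right) 8 - 95 = - \frac{196}{3} - 95 = - \frac{481}{3}$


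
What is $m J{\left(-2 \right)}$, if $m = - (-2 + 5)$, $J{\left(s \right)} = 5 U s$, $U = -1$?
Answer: $-30$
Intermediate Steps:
$J{\left(s \right)} = - 5 s$ ($J{\left(s \right)} = 5 \left(-1\right) s = - 5 s$)
$m = -3$ ($m = \left(-1\right) 3 = -3$)
$m J{\left(-2 \right)} = - 3 \left(\left(-5\right) \left(-2\right)\right) = \left(-3\right) 10 = -30$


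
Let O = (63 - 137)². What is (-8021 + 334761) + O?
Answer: 332216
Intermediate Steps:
O = 5476 (O = (-74)² = 5476)
(-8021 + 334761) + O = (-8021 + 334761) + 5476 = 326740 + 5476 = 332216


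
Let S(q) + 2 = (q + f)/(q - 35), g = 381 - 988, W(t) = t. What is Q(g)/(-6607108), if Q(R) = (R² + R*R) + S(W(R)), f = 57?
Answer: -236543891/2120881668 ≈ -0.11153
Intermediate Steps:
g = -607
S(q) = -2 + (57 + q)/(-35 + q) (S(q) = -2 + (q + 57)/(q - 35) = -2 + (57 + q)/(-35 + q))
Q(R) = 2*R² + (127 - R)/(-35 + R) (Q(R) = (R² + R*R) + (127 - R)/(-35 + R) = (R² + R²) + (127 - R)/(-35 + R) = 2*R² + (127 - R)/(-35 + R))
Q(g)/(-6607108) = ((127 - 1*(-607) + 2*(-607)²*(-35 - 607))/(-35 - 607))/(-6607108) = ((127 + 607 + 2*368449*(-642))/(-642))*(-1/6607108) = -(127 + 607 - 473088516)/642*(-1/6607108) = -1/642*(-473087782)*(-1/6607108) = (236543891/321)*(-1/6607108) = -236543891/2120881668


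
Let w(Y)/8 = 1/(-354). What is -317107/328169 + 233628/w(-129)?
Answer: -3392624237698/328169 ≈ -1.0338e+7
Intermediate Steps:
w(Y) = -4/177 (w(Y) = 8/(-354) = 8*(-1/354) = -4/177)
-317107/328169 + 233628/w(-129) = -317107/328169 + 233628/(-4/177) = -317107*1/328169 + 233628*(-177/4) = -317107/328169 - 10338039 = -3392624237698/328169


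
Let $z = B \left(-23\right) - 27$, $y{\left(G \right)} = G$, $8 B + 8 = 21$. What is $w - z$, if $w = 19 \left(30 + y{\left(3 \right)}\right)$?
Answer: $\frac{5531}{8} \approx 691.38$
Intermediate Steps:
$B = \frac{13}{8}$ ($B = -1 + \frac{1}{8} \cdot 21 = -1 + \frac{21}{8} = \frac{13}{8} \approx 1.625$)
$w = 627$ ($w = 19 \left(30 + 3\right) = 19 \cdot 33 = 627$)
$z = - \frac{515}{8}$ ($z = \frac{13}{8} \left(-23\right) - 27 = - \frac{299}{8} - 27 = - \frac{515}{8} \approx -64.375$)
$w - z = 627 - - \frac{515}{8} = 627 + \frac{515}{8} = \frac{5531}{8}$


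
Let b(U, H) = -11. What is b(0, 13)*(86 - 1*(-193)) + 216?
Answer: -2853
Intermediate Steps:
b(0, 13)*(86 - 1*(-193)) + 216 = -11*(86 - 1*(-193)) + 216 = -11*(86 + 193) + 216 = -11*279 + 216 = -3069 + 216 = -2853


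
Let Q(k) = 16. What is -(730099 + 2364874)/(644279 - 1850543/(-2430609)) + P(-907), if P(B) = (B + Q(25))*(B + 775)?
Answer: 184171950363999291/1565992186454 ≈ 1.1761e+5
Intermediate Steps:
P(B) = (16 + B)*(775 + B) (P(B) = (B + 16)*(B + 775) = (16 + B)*(775 + B))
-(730099 + 2364874)/(644279 - 1850543/(-2430609)) + P(-907) = -(730099 + 2364874)/(644279 - 1850543/(-2430609)) + (12400 + (-907)**2 + 791*(-907)) = -3094973/(644279 - 1850543*(-1/2430609)) + (12400 + 822649 - 717437) = -3094973/(644279 + 1850543/2430609) + 117612 = -3094973/1565992186454/2430609 + 117612 = -3094973*2430609/1565992186454 + 117612 = -1*7522669228557/1565992186454 + 117612 = -7522669228557/1565992186454 + 117612 = 184171950363999291/1565992186454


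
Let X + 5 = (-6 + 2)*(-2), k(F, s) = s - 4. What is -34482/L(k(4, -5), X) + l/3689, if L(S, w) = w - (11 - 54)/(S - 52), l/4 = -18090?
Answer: -554970027/36890 ≈ -15044.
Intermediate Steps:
k(F, s) = -4 + s
l = -72360 (l = 4*(-18090) = -72360)
X = 3 (X = -5 + (-6 + 2)*(-2) = -5 - 4*(-2) = -5 + 8 = 3)
L(S, w) = w + 43/(-52 + S) (L(S, w) = w - (-43)/(-52 + S) = w + 43/(-52 + S))
-34482/L(k(4, -5), X) + l/3689 = -34482*(-52 + (-4 - 5))/(43 - 52*3 + (-4 - 5)*3) - 72360/3689 = -34482*(-52 - 9)/(43 - 156 - 9*3) - 72360*1/3689 = -34482*(-61/(43 - 156 - 27)) - 72360/3689 = -34482/((-1/61*(-140))) - 72360/3689 = -34482/140/61 - 72360/3689 = -34482*61/140 - 72360/3689 = -150243/10 - 72360/3689 = -554970027/36890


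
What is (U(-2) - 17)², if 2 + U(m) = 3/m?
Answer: 1681/4 ≈ 420.25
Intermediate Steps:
U(m) = -2 + 3/m
(U(-2) - 17)² = ((-2 + 3/(-2)) - 17)² = ((-2 + 3*(-½)) - 17)² = ((-2 - 3/2) - 17)² = (-7/2 - 17)² = (-41/2)² = 1681/4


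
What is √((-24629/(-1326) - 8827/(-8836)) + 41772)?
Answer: √162319793220897/62322 ≈ 204.43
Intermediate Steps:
√((-24629/(-1326) - 8827/(-8836)) + 41772) = √((-24629*(-1/1326) - 8827*(-1/8836)) + 41772) = √((24629/1326 + 8827/8836) + 41772) = √(114663223/5858268 + 41772) = √(244826234119/5858268) = √162319793220897/62322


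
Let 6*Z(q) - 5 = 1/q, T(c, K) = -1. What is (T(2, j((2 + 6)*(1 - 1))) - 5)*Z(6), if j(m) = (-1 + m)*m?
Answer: -31/6 ≈ -5.1667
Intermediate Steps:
j(m) = m*(-1 + m)
Z(q) = 5/6 + 1/(6*q)
(T(2, j((2 + 6)*(1 - 1))) - 5)*Z(6) = (-1 - 5)*((1/6)*(1 + 5*6)/6) = -(1 + 30)/6 = -31/6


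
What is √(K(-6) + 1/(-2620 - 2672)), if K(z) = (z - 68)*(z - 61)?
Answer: √78713205/126 ≈ 70.413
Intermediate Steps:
K(z) = (-68 + z)*(-61 + z)
√(K(-6) + 1/(-2620 - 2672)) = √((4148 + (-6)² - 129*(-6)) + 1/(-2620 - 2672)) = √((4148 + 36 + 774) + 1/(-5292)) = √(4958 - 1/5292) = √(26237735/5292) = √78713205/126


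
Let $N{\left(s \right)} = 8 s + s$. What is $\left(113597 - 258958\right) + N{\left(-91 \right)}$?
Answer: $-146180$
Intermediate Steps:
$N{\left(s \right)} = 9 s$
$\left(113597 - 258958\right) + N{\left(-91 \right)} = \left(113597 - 258958\right) + 9 \left(-91\right) = -145361 - 819 = -146180$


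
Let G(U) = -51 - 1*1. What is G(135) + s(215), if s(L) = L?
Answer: 163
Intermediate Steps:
G(U) = -52 (G(U) = -51 - 1 = -52)
G(135) + s(215) = -52 + 215 = 163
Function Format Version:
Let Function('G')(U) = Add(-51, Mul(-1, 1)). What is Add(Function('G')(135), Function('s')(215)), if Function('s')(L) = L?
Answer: 163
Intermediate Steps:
Function('G')(U) = -52 (Function('G')(U) = Add(-51, -1) = -52)
Add(Function('G')(135), Function('s')(215)) = Add(-52, 215) = 163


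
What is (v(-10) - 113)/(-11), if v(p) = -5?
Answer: 118/11 ≈ 10.727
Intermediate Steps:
(v(-10) - 113)/(-11) = (-5 - 113)/(-11) = -118*(-1/11) = 118/11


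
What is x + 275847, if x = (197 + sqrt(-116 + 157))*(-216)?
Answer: 233295 - 216*sqrt(41) ≈ 2.3191e+5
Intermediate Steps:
x = -42552 - 216*sqrt(41) (x = (197 + sqrt(41))*(-216) = -42552 - 216*sqrt(41) ≈ -43935.)
x + 275847 = (-42552 - 216*sqrt(41)) + 275847 = 233295 - 216*sqrt(41)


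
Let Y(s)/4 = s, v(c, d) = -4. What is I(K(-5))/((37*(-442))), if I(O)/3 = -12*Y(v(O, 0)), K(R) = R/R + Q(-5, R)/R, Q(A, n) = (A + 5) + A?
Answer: -288/8177 ≈ -0.035221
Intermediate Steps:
Y(s) = 4*s
Q(A, n) = 5 + 2*A (Q(A, n) = (5 + A) + A = 5 + 2*A)
K(R) = 1 - 5/R (K(R) = R/R + (5 + 2*(-5))/R = 1 + (5 - 10)/R = 1 - 5/R)
I(O) = 576 (I(O) = 3*(-48*(-4)) = 3*(-12*(-16)) = 3*192 = 576)
I(K(-5))/((37*(-442))) = 576/((37*(-442))) = 576/(-16354) = 576*(-1/16354) = -288/8177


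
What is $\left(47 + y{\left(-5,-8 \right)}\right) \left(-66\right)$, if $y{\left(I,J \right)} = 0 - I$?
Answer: $-3432$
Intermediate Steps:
$y{\left(I,J \right)} = - I$
$\left(47 + y{\left(-5,-8 \right)}\right) \left(-66\right) = \left(47 - -5\right) \left(-66\right) = \left(47 + 5\right) \left(-66\right) = 52 \left(-66\right) = -3432$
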